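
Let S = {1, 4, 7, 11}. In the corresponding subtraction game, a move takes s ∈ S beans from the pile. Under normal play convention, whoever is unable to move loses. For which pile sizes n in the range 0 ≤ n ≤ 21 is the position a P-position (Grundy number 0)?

0, 2, 5, 8, 10, 18, 20

G(0) = 0
G(1) = mex{0} = 1
G(2) = mex{1} = 0
G(3) = mex{0} = 1
G(4) = mex{1,0} = 2
G(5) = mex{2,1} = 0
G(6) = mex{0,0} = 1
G(7) = mex{1,1,0} = 2
G(8) = mex{2,2,1} = 0
G(9) = mex{0,0,0} = 1
G(10) = mex{1,1,1} = 0
G(11) = mex{0,2,2,0} = 1
G(12) = mex{1,0,0,1} = 2
G(13) = mex{2,1,1,0} = 3
G(14) = mex{3,0,2,1} = 4
G(15) = mex{4,1,0,2} = 3
G(16) = mex{3,2,1,0} = 4
G(17) = mex{4,3,0,1} = 2
G(18) = mex{2,4,1,2} = 0
G(19) = mex{0,3,2,0} = 1
G(20) = mex{1,4,3,1} = 0
G(21) = mex{0,2,4,0} = 1
P-positions are exactly the n with G(n) = 0.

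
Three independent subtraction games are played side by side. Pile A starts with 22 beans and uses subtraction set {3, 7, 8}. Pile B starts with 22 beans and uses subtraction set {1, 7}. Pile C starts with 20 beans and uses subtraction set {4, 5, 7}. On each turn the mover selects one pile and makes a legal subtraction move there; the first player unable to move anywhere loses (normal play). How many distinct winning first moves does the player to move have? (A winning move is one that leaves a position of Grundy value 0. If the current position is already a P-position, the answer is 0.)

1

Pile A, S = {3, 7, 8}:
n :  0  1  2  3  4  5  6  7  8  9 10 11 12 13 14 15 16 17 18 19 20 21 22
G :  0  0  0  1  1  1  0  2  2  1  3  0  0  2  1  1  0  0  2  1  1  0  0
G_A(22) = 0.
Pile B, S = {1, 7}:
n :  0  1  2  3  4  5  6  7  8  9 10 11 12 13 14 15 16 17 18 19 20 21 22
G :  0  1  0  1  0  1  0  1  0  1  0  1  0  1  0  1  0  1  0  1  0  1  0
G_B(22) = 0.
Pile C, S = {4, 5, 7}:
n :  0  1  2  3  4  5  6  7  8  9 10 11 12 13 14 15 16 17 18 19 20
G :  0  0  0  0  1  1  1  1  2  2  2  0  0  0  0  1  1  1  1  2  2
G_C(20) = 2.
Combined Grundy value = 0 ⊕ 0 ⊕ 2 = 2.
A winning move leaves total XOR = 0, i.e. changes one component's Grundy value g to g ⊕ X where X is the current total.
Pile A: need g' = 0⊕2 = 2. Options: 22−3→G=1, 22−7→G=1, 22−8→G=1. Hits: 0.
Pile B: need g' = 0⊕2 = 2. Options: 22−1→G=1, 22−7→G=1. Hits: 0.
Pile C: need g' = 2⊕2 = 0. Options: 20−4→G=1, 20−5→G=1, 20−7→G=0. Hits: 1.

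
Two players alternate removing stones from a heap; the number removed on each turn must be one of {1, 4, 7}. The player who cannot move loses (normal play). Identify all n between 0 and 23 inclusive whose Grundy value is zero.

G(0) = 0
G(1) = mex{0} = 1
G(2) = mex{1} = 0
G(3) = mex{0} = 1
G(4) = mex{1,0} = 2
G(5) = mex{2,1} = 0
G(6) = mex{0,0} = 1
G(7) = mex{1,1,0} = 2
G(8) = mex{2,2,1} = 0
G(9) = mex{0,0,0} = 1
G(10) = mex{1,1,1} = 0
G(11) = mex{0,2,2} = 1
G(12) = mex{1,0,0} = 2
G(13) = mex{2,1,1} = 0
G(14) = mex{0,0,2} = 1
G(15) = mex{1,1,0} = 2
G(16) = mex{2,2,1} = 0
G(17) = mex{0,0,0} = 1
G(18) = mex{1,1,1} = 0
G(19) = mex{0,2,2} = 1
G(20) = mex{1,0,0} = 2
G(21) = mex{2,1,1} = 0
G(22) = mex{0,0,2} = 1
G(23) = mex{1,1,0} = 2
P-positions are exactly the n with G(n) = 0.

0, 2, 5, 8, 10, 13, 16, 18, 21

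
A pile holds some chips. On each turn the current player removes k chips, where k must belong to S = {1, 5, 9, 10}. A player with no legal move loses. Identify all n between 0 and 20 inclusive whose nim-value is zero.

0, 2, 4, 6, 8, 19

G(0) = 0
G(1) = mex{0} = 1
G(2) = mex{1} = 0
G(3) = mex{0} = 1
G(4) = mex{1} = 0
G(5) = mex{0,0} = 1
G(6) = mex{1,1} = 0
G(7) = mex{0,0} = 1
G(8) = mex{1,1} = 0
G(9) = mex{0,0,0} = 1
G(10) = mex{1,1,1,0} = 2
G(11) = mex{2,0,0,1} = 3
G(12) = mex{3,1,1,0} = 2
G(13) = mex{2,0,0,1} = 3
G(14) = mex{3,1,1,0} = 2
G(15) = mex{2,2,0,1} = 3
G(16) = mex{3,3,1,0} = 2
G(17) = mex{2,2,0,1} = 3
G(18) = mex{3,3,1,0} = 2
G(19) = mex{2,2,2,1} = 0
G(20) = mex{0,3,3,2} = 1
P-positions are exactly the n with G(n) = 0.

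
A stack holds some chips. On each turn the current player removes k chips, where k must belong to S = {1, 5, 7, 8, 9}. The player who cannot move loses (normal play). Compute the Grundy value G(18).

0

G(0) = 0
G(1) = mex{0} = 1
G(2) = mex{1} = 0
G(3) = mex{0} = 1
G(4) = mex{1} = 0
G(5) = mex{0,0} = 1
G(6) = mex{1,1} = 0
G(7) = mex{0,0,0} = 1
G(8) = mex{1,1,1,0} = 2
G(9) = mex{2,0,0,1,0} = 3
G(10) = mex{3,1,1,0,1} = 2
G(11) = mex{2,0,0,1,0} = 3
G(12) = mex{3,1,1,0,1} = 2
G(13) = mex{2,2,0,1,0} = 3
G(14) = mex{3,3,1,0,1} = 2
G(15) = mex{2,2,2,1,0} = 3
G(16) = mex{3,3,3,2,1} = 0
G(17) = mex{0,2,2,3,2} = 1
G(18) = mex{1,3,3,2,3} = 0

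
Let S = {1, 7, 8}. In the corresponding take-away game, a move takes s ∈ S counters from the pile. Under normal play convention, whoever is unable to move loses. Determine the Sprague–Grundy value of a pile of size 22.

n :  0  1  2  3  4  5  6  7  8  9 10 11 12 13 14 15 16 17 18 19 20 21 22
G :  0  1  0  1  0  1  0  1  2  3  2  3  2  3  2  0  1  0  1  0  1  0  1

1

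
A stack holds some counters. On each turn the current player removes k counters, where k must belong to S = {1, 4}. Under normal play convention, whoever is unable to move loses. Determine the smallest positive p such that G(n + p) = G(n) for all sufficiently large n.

n :  0  1  2  3  4  5  6  7  8  9 10 11 12 13 14
G :  0  1  0  1  2  0  1  0  1  2  0  1  0  1  2
G(n+5) = G(n) holds for n = 0,…,3 (a full window of length max(S) = 4), so the sequence is purely periodic with period 5.

5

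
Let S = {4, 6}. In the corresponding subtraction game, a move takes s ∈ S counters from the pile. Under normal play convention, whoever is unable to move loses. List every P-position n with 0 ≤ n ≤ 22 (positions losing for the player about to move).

0, 1, 2, 3, 10, 11, 12, 13, 20, 21, 22

G(0) = 0
G(1) = mex{} = 0
G(2) = mex{} = 0
G(3) = mex{} = 0
G(4) = mex{0} = 1
G(5) = mex{0} = 1
G(6) = mex{0,0} = 1
G(7) = mex{0,0} = 1
G(8) = mex{1,0} = 2
G(9) = mex{1,0} = 2
G(10) = mex{1,1} = 0
G(11) = mex{1,1} = 0
G(12) = mex{2,1} = 0
G(13) = mex{2,1} = 0
G(14) = mex{0,2} = 1
G(15) = mex{0,2} = 1
G(16) = mex{0,0} = 1
G(17) = mex{0,0} = 1
G(18) = mex{1,0} = 2
G(19) = mex{1,0} = 2
G(20) = mex{1,1} = 0
G(21) = mex{1,1} = 0
G(22) = mex{2,1} = 0
P-positions are exactly the n with G(n) = 0.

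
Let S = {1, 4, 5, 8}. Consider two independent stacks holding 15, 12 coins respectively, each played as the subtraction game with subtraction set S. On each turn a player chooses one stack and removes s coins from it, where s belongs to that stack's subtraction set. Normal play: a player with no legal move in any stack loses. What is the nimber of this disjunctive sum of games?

3

All stacks use S = {1, 4, 5, 8}:
G(0) = 0
G(1) = mex{0} = 1
G(2) = mex{1} = 0
G(3) = mex{0} = 1
G(4) = mex{1,0} = 2
G(5) = mex{2,1,0} = 3
G(6) = mex{3,0,1} = 2
G(7) = mex{2,1,0} = 3
G(8) = mex{3,2,1,0} = 4
G(9) = mex{4,3,2,1} = 0
G(10) = mex{0,2,3,0} = 1
G(11) = mex{1,3,2,1} = 0
G(12) = mex{0,4,3,2} = 1
G(13) = mex{1,0,4,3} = 2
G(14) = mex{2,1,0,2} = 3
G(15) = mex{3,0,1,3} = 2
Stack A: G(15) = 2.
Stack B: G(12) = 1.
Combined Grundy value = 2 ⊕ 1 = 3.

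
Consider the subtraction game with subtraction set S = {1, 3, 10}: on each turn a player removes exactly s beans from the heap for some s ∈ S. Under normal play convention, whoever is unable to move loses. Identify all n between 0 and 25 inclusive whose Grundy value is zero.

G(0) = 0
G(1) = mex{0} = 1
G(2) = mex{1} = 0
G(3) = mex{0,0} = 1
G(4) = mex{1,1} = 0
G(5) = mex{0,0} = 1
G(6) = mex{1,1} = 0
G(7) = mex{0,0} = 1
G(8) = mex{1,1} = 0
G(9) = mex{0,0} = 1
G(10) = mex{1,1,0} = 2
G(11) = mex{2,0,1} = 3
G(12) = mex{3,1,0} = 2
G(13) = mex{2,2,1} = 0
G(14) = mex{0,3,0} = 1
G(15) = mex{1,2,1} = 0
G(16) = mex{0,0,0} = 1
G(17) = mex{1,1,1} = 0
G(18) = mex{0,0,0} = 1
G(19) = mex{1,1,1} = 0
G(20) = mex{0,0,2} = 1
G(21) = mex{1,1,3} = 0
G(22) = mex{0,0,2} = 1
G(23) = mex{1,1,0} = 2
G(24) = mex{2,0,1} = 3
G(25) = mex{3,1,0} = 2
P-positions are exactly the n with G(n) = 0.

0, 2, 4, 6, 8, 13, 15, 17, 19, 21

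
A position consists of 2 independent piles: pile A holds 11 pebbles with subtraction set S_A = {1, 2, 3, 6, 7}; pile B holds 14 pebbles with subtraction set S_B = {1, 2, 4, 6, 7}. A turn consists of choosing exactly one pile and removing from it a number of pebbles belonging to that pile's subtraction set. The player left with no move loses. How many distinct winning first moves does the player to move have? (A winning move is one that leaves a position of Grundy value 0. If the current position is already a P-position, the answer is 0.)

Pile A, S = {1, 2, 3, 6, 7}:
n :  0  1  2  3  4  5  6  7  8  9 10 11
G :  0  1  2  3  0  1  2  3  0  1  2  3
G_A(11) = 3.
Pile B, S = {1, 2, 4, 6, 7}:
n :  0  1  2  3  4  5  6  7  8  9 10 11 12 13 14
G :  0  1  2  0  1  2  3  4  0  1  2  0  1  2  3
G_B(14) = 3.
Combined Grundy value = 3 ⊕ 3 = 0.
A winning move leaves total XOR = 0, i.e. changes one component's Grundy value g to g ⊕ X where X is the current total.
Pile A: target g' = 3⊕0 = 3, but every legal move changes the Grundy value (mex property), so 0 moves.
Pile B: target g' = 3⊕0 = 3, but every legal move changes the Grundy value (mex property), so 0 moves.

0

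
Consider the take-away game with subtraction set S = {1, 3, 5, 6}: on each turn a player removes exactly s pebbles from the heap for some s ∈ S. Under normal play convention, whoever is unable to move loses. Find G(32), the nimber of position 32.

G(0) = 0
G(1) = mex{0} = 1
G(2) = mex{1} = 0
G(3) = mex{0,0} = 1
G(4) = mex{1,1} = 0
G(5) = mex{0,0,0} = 1
G(6) = mex{1,1,1,0} = 2
G(7) = mex{2,0,0,1} = 3
G(8) = mex{3,1,1,0} = 2
G(9) = mex{2,2,0,1} = 3
G(10) = mex{3,3,1,0} = 2
G(11) = mex{2,2,2,1} = 0
G(12) = mex{0,3,3,2} = 1
G(13) = mex{1,2,2,3} = 0
G(14) = mex{0,0,3,2} = 1
G(15) = mex{1,1,2,3} = 0
G(16) = mex{0,0,0,2} = 1
G(17) = mex{1,1,1,0} = 2
G(18) = mex{2,0,0,1} = 3
G(19) = mex{3,1,1,0} = 2
G(20) = mex{2,2,0,1} = 3
G(21) = mex{3,3,1,0} = 2
G(22) = mex{2,2,2,1} = 0
G(23) = mex{0,3,3,2} = 1
G(24) = mex{1,2,2,3} = 0
G(25) = mex{0,0,3,2} = 1
G(26) = mex{1,1,2,3} = 0
G(27) = mex{0,0,0,2} = 1
G(28) = mex{1,1,1,0} = 2
G(29) = mex{2,0,0,1} = 3
G(30) = mex{3,1,1,0} = 2
G(31) = mex{2,2,0,1} = 3
G(32) = mex{3,3,1,0} = 2

2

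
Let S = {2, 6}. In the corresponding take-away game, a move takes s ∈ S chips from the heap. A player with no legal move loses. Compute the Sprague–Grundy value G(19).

n :  0  1  2  3  4  5  6  7  8  9 10 11 12 13 14 15 16 17 18 19
G :  0  0  1  1  0  0  1  1  0  0  1  1  0  0  1  1  0  0  1  1

1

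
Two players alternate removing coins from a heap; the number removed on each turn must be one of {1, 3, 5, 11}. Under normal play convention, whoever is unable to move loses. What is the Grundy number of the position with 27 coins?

G(0) = 0
G(1) = mex{0} = 1
G(2) = mex{1} = 0
G(3) = mex{0,0} = 1
G(4) = mex{1,1} = 0
G(5) = mex{0,0,0} = 1
G(6) = mex{1,1,1} = 0
G(7) = mex{0,0,0} = 1
G(8) = mex{1,1,1} = 0
G(9) = mex{0,0,0} = 1
G(10) = mex{1,1,1} = 0
G(11) = mex{0,0,0,0} = 1
G(12) = mex{1,1,1,1} = 0
G(13) = mex{0,0,0,0} = 1
G(14) = mex{1,1,1,1} = 0
G(15) = mex{0,0,0,0} = 1
G(16) = mex{1,1,1,1} = 0
G(17) = mex{0,0,0,0} = 1
G(18) = mex{1,1,1,1} = 0
G(19) = mex{0,0,0,0} = 1
G(20) = mex{1,1,1,1} = 0
G(21) = mex{0,0,0,0} = 1
G(22) = mex{1,1,1,1} = 0
G(23) = mex{0,0,0,0} = 1
G(24) = mex{1,1,1,1} = 0
G(25) = mex{0,0,0,0} = 1
G(26) = mex{1,1,1,1} = 0
G(27) = mex{0,0,0,0} = 1

1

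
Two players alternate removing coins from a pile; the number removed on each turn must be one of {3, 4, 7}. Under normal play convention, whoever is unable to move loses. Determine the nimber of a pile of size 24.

G(0) = 0
G(1) = mex{} = 0
G(2) = mex{} = 0
G(3) = mex{0} = 1
G(4) = mex{0,0} = 1
G(5) = mex{0,0} = 1
G(6) = mex{1,0} = 2
G(7) = mex{1,1,0} = 2
G(8) = mex{1,1,0} = 2
G(9) = mex{2,1,0} = 3
G(10) = mex{2,2,1} = 0
G(11) = mex{2,2,1} = 0
G(12) = mex{3,2,1} = 0
G(13) = mex{0,3,2} = 1
G(14) = mex{0,0,2} = 1
G(15) = mex{0,0,2} = 1
G(16) = mex{1,0,3} = 2
G(17) = mex{1,1,0} = 2
G(18) = mex{1,1,0} = 2
G(19) = mex{2,1,0} = 3
G(20) = mex{2,2,1} = 0
G(21) = mex{2,2,1} = 0
G(22) = mex{3,2,1} = 0
G(23) = mex{0,3,2} = 1
G(24) = mex{0,0,2} = 1

1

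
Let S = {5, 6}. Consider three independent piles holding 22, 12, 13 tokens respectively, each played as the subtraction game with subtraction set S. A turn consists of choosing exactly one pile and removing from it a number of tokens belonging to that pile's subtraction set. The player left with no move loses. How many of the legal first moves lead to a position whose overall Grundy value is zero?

All piles use S = {5, 6}:
G(0) = 0
G(1) = mex{} = 0
G(2) = mex{} = 0
G(3) = mex{} = 0
G(4) = mex{} = 0
G(5) = mex{0} = 1
G(6) = mex{0,0} = 1
G(7) = mex{0,0} = 1
G(8) = mex{0,0} = 1
G(9) = mex{0,0} = 1
G(10) = mex{1,0} = 2
G(11) = mex{1,1} = 0
G(12) = mex{1,1} = 0
G(13) = mex{1,1} = 0
G(14) = mex{1,1} = 0
G(15) = mex{2,1} = 0
G(16) = mex{0,2} = 1
G(17) = mex{0,0} = 1
G(18) = mex{0,0} = 1
G(19) = mex{0,0} = 1
G(20) = mex{0,0} = 1
G(21) = mex{1,0} = 2
G(22) = mex{1,1} = 0
Pile A: G(22) = 0.
Pile B: G(12) = 0.
Pile C: G(13) = 0.
Combined Grundy value = 0 ⊕ 0 ⊕ 0 = 0.
A winning move leaves total XOR = 0, i.e. changes one component's Grundy value g to g ⊕ X where X is the current total.
Pile A: target g' = 0⊕0 = 0, but every legal move changes the Grundy value (mex property), so 0 moves.
Pile B: target g' = 0⊕0 = 0, but every legal move changes the Grundy value (mex property), so 0 moves.
Pile C: target g' = 0⊕0 = 0, but every legal move changes the Grundy value (mex property), so 0 moves.

0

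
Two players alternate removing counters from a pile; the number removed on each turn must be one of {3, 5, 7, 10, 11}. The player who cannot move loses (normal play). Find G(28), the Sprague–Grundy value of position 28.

G(0) = 0
G(1) = mex{} = 0
G(2) = mex{} = 0
G(3) = mex{0} = 1
G(4) = mex{0} = 1
G(5) = mex{0,0} = 1
G(6) = mex{1,0} = 2
G(7) = mex{1,0,0} = 2
G(8) = mex{1,1,0} = 2
G(9) = mex{2,1,0} = 3
G(10) = mex{2,1,1,0} = 3
G(11) = mex{2,2,1,0,0} = 3
G(12) = mex{3,2,1,0,0} = 4
G(13) = mex{3,2,2,1,0} = 4
G(14) = mex{3,3,2,1,1} = 0
G(15) = mex{4,3,2,1,1} = 0
G(16) = mex{4,3,3,2,1} = 0
G(17) = mex{0,4,3,2,2} = 1
G(18) = mex{0,4,3,2,2} = 1
G(19) = mex{0,0,4,3,2} = 1
G(20) = mex{1,0,4,3,3} = 2
G(21) = mex{1,0,0,3,3} = 2
G(22) = mex{1,1,0,4,3} = 2
G(23) = mex{2,1,0,4,4} = 3
G(24) = mex{2,1,1,0,4} = 3
G(25) = mex{2,2,1,0,0} = 3
G(26) = mex{3,2,1,0,0} = 4
G(27) = mex{3,2,2,1,0} = 4
G(28) = mex{3,3,2,1,1} = 0

0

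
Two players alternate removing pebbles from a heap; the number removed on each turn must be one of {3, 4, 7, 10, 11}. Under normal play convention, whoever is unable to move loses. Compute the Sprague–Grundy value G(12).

4

n :  0  1  2  3  4  5  6  7  8  9 10 11 12
G :  0  0  0  1  1  1  2  2  2  3  3  3  4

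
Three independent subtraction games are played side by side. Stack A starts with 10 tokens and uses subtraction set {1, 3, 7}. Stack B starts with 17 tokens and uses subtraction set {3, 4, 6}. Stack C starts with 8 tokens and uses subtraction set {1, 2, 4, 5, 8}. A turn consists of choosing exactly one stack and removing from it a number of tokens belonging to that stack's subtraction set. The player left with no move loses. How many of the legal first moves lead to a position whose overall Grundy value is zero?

0

Stack A, S = {1, 3, 7}:
n :  0  1  2  3  4  5  6  7  8  9 10
G :  0  1  0  1  0  1  0  1  0  1  0
G_A(10) = 0.
Stack B, S = {3, 4, 6}:
G(0) = 0
G(1) = mex{} = 0
G(2) = mex{} = 0
G(3) = mex{0} = 1
G(4) = mex{0,0} = 1
G(5) = mex{0,0} = 1
G(6) = mex{1,0,0} = 2
G(7) = mex{1,1,0} = 2
G(8) = mex{1,1,0} = 2
G(9) = mex{2,1,1} = 0
G(10) = mex{2,2,1} = 0
G(11) = mex{2,2,1} = 0
G(12) = mex{0,2,2} = 1
G(13) = mex{0,0,2} = 1
G(14) = mex{0,0,2} = 1
G(15) = mex{1,0,0} = 2
G(16) = mex{1,1,0} = 2
G(17) = mex{1,1,0} = 2
G_B(17) = 2.
Stack C, S = {1, 2, 4, 5, 8}:
n : 0 1 2 3 4 5 6 7 8
G : 0 1 2 0 1 2 0 1 2
G_C(8) = 2.
Combined Grundy value = 0 ⊕ 2 ⊕ 2 = 0.
A winning move leaves total XOR = 0, i.e. changes one component's Grundy value g to g ⊕ X where X is the current total.
Stack A: target g' = 0⊕0 = 0, but every legal move changes the Grundy value (mex property), so 0 moves.
Stack B: target g' = 2⊕0 = 2, but every legal move changes the Grundy value (mex property), so 0 moves.
Stack C: target g' = 2⊕0 = 2, but every legal move changes the Grundy value (mex property), so 0 moves.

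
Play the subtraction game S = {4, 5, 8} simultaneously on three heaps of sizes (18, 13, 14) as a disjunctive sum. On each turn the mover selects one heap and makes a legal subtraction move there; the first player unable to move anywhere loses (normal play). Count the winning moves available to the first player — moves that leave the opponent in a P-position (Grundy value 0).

All heaps use S = {4, 5, 8}:
G(0) = 0
G(1) = mex{} = 0
G(2) = mex{} = 0
G(3) = mex{} = 0
G(4) = mex{0} = 1
G(5) = mex{0,0} = 1
G(6) = mex{0,0} = 1
G(7) = mex{0,0} = 1
G(8) = mex{1,0,0} = 2
G(9) = mex{1,1,0} = 2
G(10) = mex{1,1,0} = 2
G(11) = mex{1,1,0} = 2
G(12) = mex{2,1,1} = 0
G(13) = mex{2,2,1} = 0
G(14) = mex{2,2,1} = 0
G(15) = mex{2,2,1} = 0
G(16) = mex{0,2,2} = 1
G(17) = mex{0,0,2} = 1
G(18) = mex{0,0,2} = 1
Heap A: G(18) = 1.
Heap B: G(13) = 0.
Heap C: G(14) = 0.
Combined Grundy value = 1 ⊕ 0 ⊕ 0 = 1.
A winning move leaves total XOR = 0, i.e. changes one component's Grundy value g to g ⊕ X where X is the current total.
Heap A: need g' = 1⊕1 = 0. Options: 18−4→G=0, 18−5→G=0, 18−8→G=2. Hits: 2.
Heap B: need g' = 0⊕1 = 1. Options: 13−4→G=2, 13−5→G=2, 13−8→G=1. Hits: 1.
Heap C: need g' = 0⊕1 = 1. Options: 14−4→G=2, 14−5→G=2, 14−8→G=1. Hits: 1.

4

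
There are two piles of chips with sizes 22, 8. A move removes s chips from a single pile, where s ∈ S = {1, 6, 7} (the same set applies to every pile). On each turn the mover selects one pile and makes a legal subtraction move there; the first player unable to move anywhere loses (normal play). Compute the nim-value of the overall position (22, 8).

All piles use S = {1, 6, 7}:
n :  0  1  2  3  4  5  6  7  8  9 10 11 12 13 14 15 16 17 18 19 20 21 22
G :  0  1  0  1  0  1  2  3  2  3  2  3  0  1  0  1  0  1  2  3  2  3  2
Pile A: G(22) = 2.
Pile B: G(8) = 2.
Combined Grundy value = 2 ⊕ 2 = 0.

0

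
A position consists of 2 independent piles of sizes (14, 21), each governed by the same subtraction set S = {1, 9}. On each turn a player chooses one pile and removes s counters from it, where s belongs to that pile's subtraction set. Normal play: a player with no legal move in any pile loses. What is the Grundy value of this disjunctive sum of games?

All piles use S = {1, 9}:
n :  0  1  2  3  4  5  6  7  8  9 10 11 12 13 14 15 16 17 18 19 20 21
G :  0  1  0  1  0  1  0  1  0  1  0  1  0  1  0  1  0  1  0  1  0  1
Pile A: G(14) = 0.
Pile B: G(21) = 1.
Combined Grundy value = 0 ⊕ 1 = 1.

1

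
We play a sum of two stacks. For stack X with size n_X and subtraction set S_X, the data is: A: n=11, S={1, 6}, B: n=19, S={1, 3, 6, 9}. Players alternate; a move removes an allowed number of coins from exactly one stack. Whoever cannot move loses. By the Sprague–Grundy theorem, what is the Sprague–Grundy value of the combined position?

3

Stack A, S = {1, 6}:
G(0) = 0
G(1) = mex{0} = 1
G(2) = mex{1} = 0
G(3) = mex{0} = 1
G(4) = mex{1} = 0
G(5) = mex{0} = 1
G(6) = mex{1,0} = 2
G(7) = mex{2,1} = 0
G(8) = mex{0,0} = 1
G(9) = mex{1,1} = 0
G(10) = mex{0,0} = 1
G(11) = mex{1,1} = 0
G_A(11) = 0.
Stack B, S = {1, 3, 6, 9}:
n :  0  1  2  3  4  5  6  7  8  9 10 11 12 13 14 15 16 17 18 19
G :  0  1  0  1  0  1  2  3  2  3  2  3  0  1  0  1  0  1  2  3
G_B(19) = 3.
Combined Grundy value = 0 ⊕ 3 = 3.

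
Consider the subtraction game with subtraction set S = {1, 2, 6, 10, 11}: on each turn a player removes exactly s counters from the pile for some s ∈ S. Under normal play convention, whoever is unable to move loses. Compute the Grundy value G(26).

2

n :  0  1  2  3  4  5  6  7  8  9 10 11 12 13 14 15 16 17 18 19 20 21 22 23 24 25 26
G :  0  1  2  0  1  2  3  0  1  2  3  4  0  1  2  0  1  2  3  0  1  2  3  4  0  1  2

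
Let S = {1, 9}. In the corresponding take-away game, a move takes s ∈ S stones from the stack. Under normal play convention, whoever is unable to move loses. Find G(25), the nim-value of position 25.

1

n :  0  1  2  3  4  5  6  7  8  9 10 11 12 13 14 15 16 17 18 19 20 21 22 23 24 25
G :  0  1  0  1  0  1  0  1  0  1  0  1  0  1  0  1  0  1  0  1  0  1  0  1  0  1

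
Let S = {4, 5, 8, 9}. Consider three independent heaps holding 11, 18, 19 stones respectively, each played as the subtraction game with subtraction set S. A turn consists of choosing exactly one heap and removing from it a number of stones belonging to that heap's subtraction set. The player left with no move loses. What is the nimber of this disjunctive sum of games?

All heaps use S = {4, 5, 8, 9}:
n :  0  1  2  3  4  5  6  7  8  9 10 11 12 13 14 15 16 17 18 19
G :  0  0  0  0  1  1  1  1  2  2  2  2  3  0  0  0  0  1  1  1
Heap A: G(11) = 2.
Heap B: G(18) = 1.
Heap C: G(19) = 1.
Combined Grundy value = 2 ⊕ 1 ⊕ 1 = 2.

2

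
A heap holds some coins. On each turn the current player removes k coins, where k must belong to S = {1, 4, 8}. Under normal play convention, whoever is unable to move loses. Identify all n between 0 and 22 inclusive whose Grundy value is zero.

0, 2, 5, 7, 12, 14, 17, 19

G(0) = 0
G(1) = mex{0} = 1
G(2) = mex{1} = 0
G(3) = mex{0} = 1
G(4) = mex{1,0} = 2
G(5) = mex{2,1} = 0
G(6) = mex{0,0} = 1
G(7) = mex{1,1} = 0
G(8) = mex{0,2,0} = 1
G(9) = mex{1,0,1} = 2
G(10) = mex{2,1,0} = 3
G(11) = mex{3,0,1} = 2
G(12) = mex{2,1,2} = 0
G(13) = mex{0,2,0} = 1
G(14) = mex{1,3,1} = 0
G(15) = mex{0,2,0} = 1
G(16) = mex{1,0,1} = 2
G(17) = mex{2,1,2} = 0
G(18) = mex{0,0,3} = 1
G(19) = mex{1,1,2} = 0
G(20) = mex{0,2,0} = 1
G(21) = mex{1,0,1} = 2
G(22) = mex{2,1,0} = 3
P-positions are exactly the n with G(n) = 0.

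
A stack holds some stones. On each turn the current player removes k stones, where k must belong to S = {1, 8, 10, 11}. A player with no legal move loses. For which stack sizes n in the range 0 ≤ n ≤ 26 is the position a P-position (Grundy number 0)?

n :  0  1  2  3  4  5  6  7  8  9 10 11 12 13 14 15 16 17 18 19 20 21 22 23 24 25 26
G :  0  1  0  1  0  1  0  1  2  0  1  2  3  2  3  2  3  2  0  1  2  0  1  0  1  0  1
P-positions are exactly the n with G(n) = 0.

0, 2, 4, 6, 9, 18, 21, 23, 25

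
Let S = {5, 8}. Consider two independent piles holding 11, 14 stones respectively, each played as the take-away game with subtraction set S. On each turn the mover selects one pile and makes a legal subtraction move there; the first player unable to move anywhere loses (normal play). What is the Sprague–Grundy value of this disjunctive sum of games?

2

All piles use S = {5, 8}:
n :  0  1  2  3  4  5  6  7  8  9 10 11 12 13 14
G :  0  0  0  0  0  1  1  1  1  1  2  2  2  0  0
Pile A: G(11) = 2.
Pile B: G(14) = 0.
Combined Grundy value = 2 ⊕ 0 = 2.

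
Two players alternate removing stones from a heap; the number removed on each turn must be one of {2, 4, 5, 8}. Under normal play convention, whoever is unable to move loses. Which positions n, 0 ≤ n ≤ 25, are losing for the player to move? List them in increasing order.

n :  0  1  2  3  4  5  6  7  8  9 10 11 12 13 14 15 16 17 18 19 20 21 22 23 24 25
G :  0  0  1  1  2  2  3  0  4  1  0  2  1  0  2  1  0  2  1  0  2  1  0  2  1  0
P-positions are exactly the n with G(n) = 0.

0, 1, 7, 10, 13, 16, 19, 22, 25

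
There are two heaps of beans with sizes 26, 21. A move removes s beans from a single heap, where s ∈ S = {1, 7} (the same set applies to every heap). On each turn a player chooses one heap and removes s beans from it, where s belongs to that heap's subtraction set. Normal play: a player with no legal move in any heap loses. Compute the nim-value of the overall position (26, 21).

1

All heaps use S = {1, 7}:
n :  0  1  2  3  4  5  6  7  8  9 10 11 12 13 14 15 16 17 18 19 20 21 22 23 24 25 26
G :  0  1  0  1  0  1  0  1  0  1  0  1  0  1  0  1  0  1  0  1  0  1  0  1  0  1  0
Heap A: G(26) = 0.
Heap B: G(21) = 1.
Combined Grundy value = 0 ⊕ 1 = 1.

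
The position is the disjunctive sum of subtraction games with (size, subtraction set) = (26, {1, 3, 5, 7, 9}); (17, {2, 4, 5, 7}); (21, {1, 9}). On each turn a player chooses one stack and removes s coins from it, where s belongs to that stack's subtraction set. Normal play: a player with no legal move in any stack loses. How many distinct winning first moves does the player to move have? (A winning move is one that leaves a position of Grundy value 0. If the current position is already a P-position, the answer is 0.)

1

Stack A, S = {1, 3, 5, 7, 9}:
n :  0  1  2  3  4  5  6  7  8  9 10 11 12 13 14 15 16 17 18 19 20 21 22 23 24 25 26
G :  0  1  0  1  0  1  0  1  0  1  0  1  0  1  0  1  0  1  0  1  0  1  0  1  0  1  0
G_A(26) = 0.
Stack B, S = {2, 4, 5, 7}:
G(0) = 0
G(1) = mex{} = 0
G(2) = mex{0} = 1
G(3) = mex{0} = 1
G(4) = mex{1,0} = 2
G(5) = mex{1,0,0} = 2
G(6) = mex{2,1,0} = 3
G(7) = mex{2,1,1,0} = 3
G(8) = mex{3,2,1,0} = 4
G(9) = mex{3,2,2,1} = 0
G(10) = mex{4,3,2,1} = 0
G(11) = mex{0,3,3,2} = 1
G(12) = mex{0,4,3,2} = 1
G(13) = mex{1,0,4,3} = 2
G(14) = mex{1,0,0,3} = 2
G(15) = mex{2,1,0,4} = 3
G(16) = mex{2,1,1,0} = 3
G(17) = mex{3,2,1,0} = 4
G_B(17) = 4.
Stack C, S = {1, 9}:
G(0) = 0
G(1) = mex{0} = 1
G(2) = mex{1} = 0
G(3) = mex{0} = 1
G(4) = mex{1} = 0
G(5) = mex{0} = 1
G(6) = mex{1} = 0
G(7) = mex{0} = 1
G(8) = mex{1} = 0
G(9) = mex{0,0} = 1
G(10) = mex{1,1} = 0
G(11) = mex{0,0} = 1
G(12) = mex{1,1} = 0
G(13) = mex{0,0} = 1
G(14) = mex{1,1} = 0
G(15) = mex{0,0} = 1
G(16) = mex{1,1} = 0
G(17) = mex{0,0} = 1
G(18) = mex{1,1} = 0
G(19) = mex{0,0} = 1
G(20) = mex{1,1} = 0
G(21) = mex{0,0} = 1
G_C(21) = 1.
Combined Grundy value = 0 ⊕ 4 ⊕ 1 = 5.
A winning move leaves total XOR = 0, i.e. changes one component's Grundy value g to g ⊕ X where X is the current total.
Stack A: need g' = 0⊕5 = 5. Options: 26−1→G=1, 26−3→G=1, 26−5→G=1, 26−7→G=1, 26−9→G=1. Hits: 0.
Stack B: need g' = 4⊕5 = 1. Options: 17−2→G=3, 17−4→G=2, 17−5→G=1, 17−7→G=0. Hits: 1.
Stack C: need g' = 1⊕5 = 4. Options: 21−1→G=0, 21−9→G=0. Hits: 0.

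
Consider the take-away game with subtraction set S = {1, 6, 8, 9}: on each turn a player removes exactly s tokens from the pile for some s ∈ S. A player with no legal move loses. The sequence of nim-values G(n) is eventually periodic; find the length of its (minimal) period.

17

n :  0  1  2  3  4  5  6  7  8  9 10 11 12 13 14 15 16 17 18 19 20 21 22 23 24 25 26 27 28 29 30 31 32 33 34 35
G :  0  1  0  1  0  1  2  0  1  2  3  2  3  2  0  1  2  0  1  0  1  0  1  2  0  1  2  3  2  3  2  0  1  2  0  1
G(n+17) = G(n) holds for n = 0,…,8 (a full window of length max(S) = 9), so the sequence is purely periodic with period 17.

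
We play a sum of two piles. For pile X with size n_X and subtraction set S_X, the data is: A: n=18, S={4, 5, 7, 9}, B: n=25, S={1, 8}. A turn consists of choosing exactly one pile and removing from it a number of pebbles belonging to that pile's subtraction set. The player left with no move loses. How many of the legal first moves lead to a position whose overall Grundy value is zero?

Pile A, S = {4, 5, 7, 9}:
n :  0  1  2  3  4  5  6  7  8  9 10 11 12 13 14 15 16 17 18
G :  0  0  0  0  1  1  1  1  2  2  2  2  3  0  0  0  0  1  1
G_A(18) = 1.
Pile B, S = {1, 8}:
n :  0  1  2  3  4  5  6  7  8  9 10 11 12 13 14 15 16 17 18 19 20 21 22 23 24 25
G :  0  1  0  1  0  1  0  1  2  0  1  0  1  0  1  0  1  2  0  1  0  1  0  1  0  1
G_B(25) = 1.
Combined Grundy value = 1 ⊕ 1 = 0.
A winning move leaves total XOR = 0, i.e. changes one component's Grundy value g to g ⊕ X where X is the current total.
Pile A: target g' = 1⊕0 = 1, but every legal move changes the Grundy value (mex property), so 0 moves.
Pile B: target g' = 1⊕0 = 1, but every legal move changes the Grundy value (mex property), so 0 moves.

0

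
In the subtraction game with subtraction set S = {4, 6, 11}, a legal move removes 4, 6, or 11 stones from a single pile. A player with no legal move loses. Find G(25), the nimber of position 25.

0

n :  0  1  2  3  4  5  6  7  8  9 10 11 12 13 14 15 16 17 18 19 20 21 22 23 24 25
G :  0  0  0  0  1  1  1  1  2  2  0  2  3  3  1  0  2  0  0  1  0  1  1  2  1  0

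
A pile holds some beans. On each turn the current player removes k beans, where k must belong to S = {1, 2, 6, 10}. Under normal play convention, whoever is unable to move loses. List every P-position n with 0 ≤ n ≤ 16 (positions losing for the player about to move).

n :  0  1  2  3  4  5  6  7  8  9 10 11 12 13 14 15 16
G :  0  1  2  0  1  2  3  0  1  2  3  0  1  2  0  1  2
P-positions are exactly the n with G(n) = 0.

0, 3, 7, 11, 14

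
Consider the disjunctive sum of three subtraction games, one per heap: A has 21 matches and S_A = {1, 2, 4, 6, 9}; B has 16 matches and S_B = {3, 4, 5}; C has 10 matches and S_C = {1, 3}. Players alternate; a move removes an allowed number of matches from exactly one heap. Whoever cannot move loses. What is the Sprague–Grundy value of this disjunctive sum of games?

2

Heap A, S = {1, 2, 4, 6, 9}:
G(0) = 0
G(1) = mex{0} = 1
G(2) = mex{1,0} = 2
G(3) = mex{2,1} = 0
G(4) = mex{0,2,0} = 1
G(5) = mex{1,0,1} = 2
G(6) = mex{2,1,2,0} = 3
G(7) = mex{3,2,0,1} = 4
G(8) = mex{4,3,1,2} = 0
G(9) = mex{0,4,2,0,0} = 1
G(10) = mex{1,0,3,1,1} = 2
G(11) = mex{2,1,4,2,2} = 0
G(12) = mex{0,2,0,3,0} = 1
G(13) = mex{1,0,1,4,1} = 2
G(14) = mex{2,1,2,0,2} = 3
G(15) = mex{3,2,0,1,3} = 4
G(16) = mex{4,3,1,2,4} = 0
G(17) = mex{0,4,2,0,0} = 1
G(18) = mex{1,0,3,1,1} = 2
G(19) = mex{2,1,4,2,2} = 0
G(20) = mex{0,2,0,3,0} = 1
G(21) = mex{1,0,1,4,1} = 2
G_A(21) = 2.
Heap B, S = {3, 4, 5}:
G(0) = 0
G(1) = mex{} = 0
G(2) = mex{} = 0
G(3) = mex{0} = 1
G(4) = mex{0,0} = 1
G(5) = mex{0,0,0} = 1
G(6) = mex{1,0,0} = 2
G(7) = mex{1,1,0} = 2
G(8) = mex{1,1,1} = 0
G(9) = mex{2,1,1} = 0
G(10) = mex{2,2,1} = 0
G(11) = mex{0,2,2} = 1
G(12) = mex{0,0,2} = 1
G(13) = mex{0,0,0} = 1
G(14) = mex{1,0,0} = 2
G(15) = mex{1,1,0} = 2
G(16) = mex{1,1,1} = 0
G_B(16) = 0.
Heap C, S = {1, 3}:
G(0) = 0
G(1) = mex{0} = 1
G(2) = mex{1} = 0
G(3) = mex{0,0} = 1
G(4) = mex{1,1} = 0
G(5) = mex{0,0} = 1
G(6) = mex{1,1} = 0
G(7) = mex{0,0} = 1
G(8) = mex{1,1} = 0
G(9) = mex{0,0} = 1
G(10) = mex{1,1} = 0
G_C(10) = 0.
Combined Grundy value = 2 ⊕ 0 ⊕ 0 = 2.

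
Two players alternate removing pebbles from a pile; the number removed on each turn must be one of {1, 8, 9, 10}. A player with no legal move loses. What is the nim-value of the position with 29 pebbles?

2

G(0) = 0
G(1) = mex{0} = 1
G(2) = mex{1} = 0
G(3) = mex{0} = 1
G(4) = mex{1} = 0
G(5) = mex{0} = 1
G(6) = mex{1} = 0
G(7) = mex{0} = 1
G(8) = mex{1,0} = 2
G(9) = mex{2,1,0} = 3
G(10) = mex{3,0,1,0} = 2
G(11) = mex{2,1,0,1} = 3
G(12) = mex{3,0,1,0} = 2
G(13) = mex{2,1,0,1} = 3
G(14) = mex{3,0,1,0} = 2
G(15) = mex{2,1,0,1} = 3
G(16) = mex{3,2,1,0} = 4
G(17) = mex{4,3,2,1} = 0
G(18) = mex{0,2,3,2} = 1
G(19) = mex{1,3,2,3} = 0
G(20) = mex{0,2,3,2} = 1
G(21) = mex{1,3,2,3} = 0
G(22) = mex{0,2,3,2} = 1
G(23) = mex{1,3,2,3} = 0
G(24) = mex{0,4,3,2} = 1
G(25) = mex{1,0,4,3} = 2
G(26) = mex{2,1,0,4} = 3
G(27) = mex{3,0,1,0} = 2
G(28) = mex{2,1,0,1} = 3
G(29) = mex{3,0,1,0} = 2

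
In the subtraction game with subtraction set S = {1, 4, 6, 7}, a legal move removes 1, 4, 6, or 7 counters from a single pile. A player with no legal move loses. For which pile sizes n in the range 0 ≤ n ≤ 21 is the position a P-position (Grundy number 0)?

0, 2, 5, 10, 13, 15, 18

n :  0  1  2  3  4  5  6  7  8  9 10 11 12 13 14 15 16 17 18 19 20 21
G :  0  1  0  1  2  0  1  2  3  2  0  1  2  0  1  0  1  2  0  1  2  3
P-positions are exactly the n with G(n) = 0.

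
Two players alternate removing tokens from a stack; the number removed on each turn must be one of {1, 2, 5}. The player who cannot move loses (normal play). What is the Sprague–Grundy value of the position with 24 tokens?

G(0) = 0
G(1) = mex{0} = 1
G(2) = mex{1,0} = 2
G(3) = mex{2,1} = 0
G(4) = mex{0,2} = 1
G(5) = mex{1,0,0} = 2
G(6) = mex{2,1,1} = 0
G(7) = mex{0,2,2} = 1
G(8) = mex{1,0,0} = 2
G(9) = mex{2,1,1} = 0
G(10) = mex{0,2,2} = 1
G(11) = mex{1,0,0} = 2
G(12) = mex{2,1,1} = 0
G(13) = mex{0,2,2} = 1
G(14) = mex{1,0,0} = 2
G(15) = mex{2,1,1} = 0
G(16) = mex{0,2,2} = 1
G(17) = mex{1,0,0} = 2
G(18) = mex{2,1,1} = 0
G(19) = mex{0,2,2} = 1
G(20) = mex{1,0,0} = 2
G(21) = mex{2,1,1} = 0
G(22) = mex{0,2,2} = 1
G(23) = mex{1,0,0} = 2
G(24) = mex{2,1,1} = 0

0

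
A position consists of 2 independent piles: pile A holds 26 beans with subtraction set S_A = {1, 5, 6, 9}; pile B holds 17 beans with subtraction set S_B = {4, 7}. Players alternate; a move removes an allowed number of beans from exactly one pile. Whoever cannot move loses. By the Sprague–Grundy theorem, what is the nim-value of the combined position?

Pile A, S = {1, 5, 6, 9}:
n :  0  1  2  3  4  5  6  7  8  9 10 11 12 13 14 15 16 17 18 19 20 21 22 23 24 25 26
G :  0  1  0  1  0  1  2  3  2  3  2  3  0  1  0  1  0  1  2  3  2  3  2  3  0  1  0
G_A(26) = 0.
Pile B, S = {4, 7}:
G(0) = 0
G(1) = mex{} = 0
G(2) = mex{} = 0
G(3) = mex{} = 0
G(4) = mex{0} = 1
G(5) = mex{0} = 1
G(6) = mex{0} = 1
G(7) = mex{0,0} = 1
G(8) = mex{1,0} = 2
G(9) = mex{1,0} = 2
G(10) = mex{1,0} = 2
G(11) = mex{1,1} = 0
G(12) = mex{2,1} = 0
G(13) = mex{2,1} = 0
G(14) = mex{2,1} = 0
G(15) = mex{0,2} = 1
G(16) = mex{0,2} = 1
G(17) = mex{0,2} = 1
G_B(17) = 1.
Combined Grundy value = 0 ⊕ 1 = 1.

1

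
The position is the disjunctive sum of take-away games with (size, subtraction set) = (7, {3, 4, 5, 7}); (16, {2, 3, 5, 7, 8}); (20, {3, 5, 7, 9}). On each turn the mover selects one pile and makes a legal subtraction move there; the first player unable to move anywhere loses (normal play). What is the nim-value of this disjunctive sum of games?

Pile A, S = {3, 4, 5, 7}:
G(0) = 0
G(1) = mex{} = 0
G(2) = mex{} = 0
G(3) = mex{0} = 1
G(4) = mex{0,0} = 1
G(5) = mex{0,0,0} = 1
G(6) = mex{1,0,0} = 2
G(7) = mex{1,1,0,0} = 2
G_A(7) = 2.
Pile B, S = {2, 3, 5, 7, 8}:
G(0) = 0
G(1) = mex{} = 0
G(2) = mex{0} = 1
G(3) = mex{0,0} = 1
G(4) = mex{1,0} = 2
G(5) = mex{1,1,0} = 2
G(6) = mex{2,1,0} = 3
G(7) = mex{2,2,1,0} = 3
G(8) = mex{3,2,1,0,0} = 4
G(9) = mex{3,3,2,1,0} = 4
G(10) = mex{4,3,2,1,1} = 0
G(11) = mex{4,4,3,2,1} = 0
G(12) = mex{0,4,3,2,2} = 1
G(13) = mex{0,0,4,3,2} = 1
G(14) = mex{1,0,4,3,3} = 2
G(15) = mex{1,1,0,4,3} = 2
G(16) = mex{2,1,0,4,4} = 3
G_B(16) = 3.
Pile C, S = {3, 5, 7, 9}:
G(0) = 0
G(1) = mex{} = 0
G(2) = mex{} = 0
G(3) = mex{0} = 1
G(4) = mex{0} = 1
G(5) = mex{0,0} = 1
G(6) = mex{1,0} = 2
G(7) = mex{1,0,0} = 2
G(8) = mex{1,1,0} = 2
G(9) = mex{2,1,0,0} = 3
G(10) = mex{2,1,1,0} = 3
G(11) = mex{2,2,1,0} = 3
G(12) = mex{3,2,1,1} = 0
G(13) = mex{3,2,2,1} = 0
G(14) = mex{3,3,2,1} = 0
G(15) = mex{0,3,2,2} = 1
G(16) = mex{0,3,3,2} = 1
G(17) = mex{0,0,3,2} = 1
G(18) = mex{1,0,3,3} = 2
G(19) = mex{1,0,0,3} = 2
G(20) = mex{1,1,0,3} = 2
G_C(20) = 2.
Combined Grundy value = 2 ⊕ 3 ⊕ 2 = 3.

3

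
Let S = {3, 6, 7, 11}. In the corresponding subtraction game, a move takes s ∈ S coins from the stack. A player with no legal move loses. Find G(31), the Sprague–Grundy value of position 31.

1

n :  0  1  2  3  4  5  6  7  8  9 10 11 12 13 14 15 16 17 18 19 20 21 22 23 24 25 26 27 28 29 30 31
G :  0  0  0  1  1  1  2  2  2  3  0  3  4  1  0  0  2  1  1  0  2  2  1  0  0  2  1  1  0  2  2  1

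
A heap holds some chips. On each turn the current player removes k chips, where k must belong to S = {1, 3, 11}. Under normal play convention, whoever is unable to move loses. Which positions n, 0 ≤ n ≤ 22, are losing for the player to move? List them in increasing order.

0, 2, 4, 6, 8, 10, 12, 14, 16, 18, 20, 22

G(0) = 0
G(1) = mex{0} = 1
G(2) = mex{1} = 0
G(3) = mex{0,0} = 1
G(4) = mex{1,1} = 0
G(5) = mex{0,0} = 1
G(6) = mex{1,1} = 0
G(7) = mex{0,0} = 1
G(8) = mex{1,1} = 0
G(9) = mex{0,0} = 1
G(10) = mex{1,1} = 0
G(11) = mex{0,0,0} = 1
G(12) = mex{1,1,1} = 0
G(13) = mex{0,0,0} = 1
G(14) = mex{1,1,1} = 0
G(15) = mex{0,0,0} = 1
G(16) = mex{1,1,1} = 0
G(17) = mex{0,0,0} = 1
G(18) = mex{1,1,1} = 0
G(19) = mex{0,0,0} = 1
G(20) = mex{1,1,1} = 0
G(21) = mex{0,0,0} = 1
G(22) = mex{1,1,1} = 0
P-positions are exactly the n with G(n) = 0.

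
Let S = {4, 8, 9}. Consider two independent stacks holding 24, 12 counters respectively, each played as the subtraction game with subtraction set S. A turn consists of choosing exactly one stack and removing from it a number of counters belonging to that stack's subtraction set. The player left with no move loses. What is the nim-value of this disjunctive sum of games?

All stacks use S = {4, 8, 9}:
n :  0  1  2  3  4  5  6  7  8  9 10 11 12 13 14 15 16 17 18 19 20 21 22 23 24
G :  0  0  0  0  1  1  1  1  2  2  2  2  3  0  0  0  0  1  1  1  1  2  2  2  2
Stack A: G(24) = 2.
Stack B: G(12) = 3.
Combined Grundy value = 2 ⊕ 3 = 1.

1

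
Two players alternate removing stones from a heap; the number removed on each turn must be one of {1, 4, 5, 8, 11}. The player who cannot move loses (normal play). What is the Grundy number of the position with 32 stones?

G(0) = 0
G(1) = mex{0} = 1
G(2) = mex{1} = 0
G(3) = mex{0} = 1
G(4) = mex{1,0} = 2
G(5) = mex{2,1,0} = 3
G(6) = mex{3,0,1} = 2
G(7) = mex{2,1,0} = 3
G(8) = mex{3,2,1,0} = 4
G(9) = mex{4,3,2,1} = 0
G(10) = mex{0,2,3,0} = 1
G(11) = mex{1,3,2,1,0} = 4
G(12) = mex{4,4,3,2,1} = 0
G(13) = mex{0,0,4,3,0} = 1
G(14) = mex{1,1,0,2,1} = 3
G(15) = mex{3,4,1,3,2} = 0
G(16) = mex{0,0,4,4,3} = 1
G(17) = mex{1,1,0,0,2} = 3
G(18) = mex{3,3,1,1,3} = 0
G(19) = mex{0,0,3,4,4} = 1
G(20) = mex{1,1,0,0,0} = 2
G(21) = mex{2,3,1,1,1} = 0
G(22) = mex{0,0,3,3,4} = 1
G(23) = mex{1,1,0,0,0} = 2
G(24) = mex{2,2,1,1,1} = 0
G(25) = mex{0,0,2,3,3} = 1
G(26) = mex{1,1,0,0,0} = 2
G(27) = mex{2,2,1,1,1} = 0
G(28) = mex{0,0,2,2,3} = 1
G(29) = mex{1,1,0,0,0} = 2
G(30) = mex{2,2,1,1,1} = 0
G(31) = mex{0,0,2,2,2} = 1
G(32) = mex{1,1,0,0,0} = 2

2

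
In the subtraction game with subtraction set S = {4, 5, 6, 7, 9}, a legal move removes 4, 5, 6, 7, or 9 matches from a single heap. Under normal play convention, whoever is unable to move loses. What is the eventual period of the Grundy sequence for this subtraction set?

G(0) = 0
G(1) = mex{} = 0
G(2) = mex{} = 0
G(3) = mex{} = 0
G(4) = mex{0} = 1
G(5) = mex{0,0} = 1
G(6) = mex{0,0,0} = 1
G(7) = mex{0,0,0,0} = 1
G(8) = mex{1,0,0,0} = 2
G(9) = mex{1,1,0,0,0} = 2
G(10) = mex{1,1,1,0,0} = 2
G(11) = mex{1,1,1,1,0} = 2
G(12) = mex{2,1,1,1,0} = 3
G(13) = mex{2,2,1,1,1} = 0
G(14) = mex{2,2,2,1,1} = 0
G(15) = mex{2,2,2,2,1} = 0
G(16) = mex{3,2,2,2,1} = 0
G(17) = mex{0,3,2,2,2} = 1
G(18) = mex{0,0,3,2,2} = 1
G(19) = mex{0,0,0,3,2} = 1
G(20) = mex{0,0,0,0,2} = 1
G(21) = mex{1,0,0,0,3} = 2
G(22) = mex{1,1,0,0,0} = 2
G(23) = mex{1,1,1,0,0} = 2
G(24) = mex{1,1,1,1,0} = 2
G(25) = mex{2,1,1,1,0} = 3
G(26) = mex{2,2,1,1,1} = 0
G(27) = mex{2,2,2,1,1} = 0
G(n+13) = G(n) holds for n = 0,…,8 (a full window of length max(S) = 9), so the sequence is purely periodic with period 13.

13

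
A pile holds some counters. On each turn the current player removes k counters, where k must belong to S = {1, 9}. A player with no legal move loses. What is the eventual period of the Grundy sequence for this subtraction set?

G(0) = 0
G(1) = mex{0} = 1
G(2) = mex{1} = 0
G(3) = mex{0} = 1
G(4) = mex{1} = 0
G(5) = mex{0} = 1
G(6) = mex{1} = 0
G(7) = mex{0} = 1
G(8) = mex{1} = 0
G(9) = mex{0,0} = 1
G(10) = mex{1,1} = 0
G(11) = mex{0,0} = 1
G(12) = mex{1,1} = 0
G(13) = mex{0,0} = 1
G(14) = mex{1,1} = 0
G(n+2) = G(n) holds for n = 0,…,8 (a full window of length max(S) = 9), so the sequence is purely periodic with period 2.

2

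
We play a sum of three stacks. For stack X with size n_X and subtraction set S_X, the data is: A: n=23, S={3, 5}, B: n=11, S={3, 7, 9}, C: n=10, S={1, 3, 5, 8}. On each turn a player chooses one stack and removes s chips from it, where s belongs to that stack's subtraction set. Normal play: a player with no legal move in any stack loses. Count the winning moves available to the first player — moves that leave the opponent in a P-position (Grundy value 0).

Stack A, S = {3, 5}:
n :  0  1  2  3  4  5  6  7  8  9 10 11 12 13 14 15 16 17 18 19 20 21 22 23
G :  0  0  0  1  1  1  2  2  0  0  0  1  1  1  2  2  0  0  0  1  1  1  2  2
G_A(23) = 2.
Stack B, S = {3, 7, 9}:
n :  0  1  2  3  4  5  6  7  8  9 10 11
G :  0  0  0  1  1  1  0  2  2  1  3  3
G_B(11) = 3.
Stack C, S = {1, 3, 5, 8}:
G(0) = 0
G(1) = mex{0} = 1
G(2) = mex{1} = 0
G(3) = mex{0,0} = 1
G(4) = mex{1,1} = 0
G(5) = mex{0,0,0} = 1
G(6) = mex{1,1,1} = 0
G(7) = mex{0,0,0} = 1
G(8) = mex{1,1,1,0} = 2
G(9) = mex{2,0,0,1} = 3
G(10) = mex{3,1,1,0} = 2
G_C(10) = 2.
Combined Grundy value = 2 ⊕ 3 ⊕ 2 = 3.
A winning move leaves total XOR = 0, i.e. changes one component's Grundy value g to g ⊕ X where X is the current total.
Stack A: need g' = 2⊕3 = 1. Options: 23−3→G=1, 23−5→G=0. Hits: 1.
Stack B: need g' = 3⊕3 = 0. Options: 11−3→G=2, 11−7→G=1, 11−9→G=0. Hits: 1.
Stack C: need g' = 2⊕3 = 1. Options: 10−1→G=3, 10−3→G=1, 10−5→G=1, 10−8→G=0. Hits: 2.

4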